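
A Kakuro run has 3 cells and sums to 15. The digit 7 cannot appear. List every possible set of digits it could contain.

{1,5,9}; {1,6,8}; {2,4,9}; {2,5,8}; {3,4,8}; {4,5,6}

3 distinct digits from 1–9 sum between 6 and 24.
Dropping sets that contain 7.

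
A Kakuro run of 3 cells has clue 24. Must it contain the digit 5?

No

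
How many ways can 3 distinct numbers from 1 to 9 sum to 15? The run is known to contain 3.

2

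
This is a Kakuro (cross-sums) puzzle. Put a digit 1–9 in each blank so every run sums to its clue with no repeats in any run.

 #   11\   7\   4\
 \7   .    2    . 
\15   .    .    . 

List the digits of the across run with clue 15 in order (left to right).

7 in 3 cells must be {1,2,4}; 4 in 2 cells must be {1,3}.
Given what's placed, R1C1 must be 4 to fit the 7 across and 11 down.
R1C3 = 7 − 6 = 1 completes the 7 across.
R2C1 = 11 − 4 = 7 completes the 11 down.
R2C2 = 7 − 2 = 5 completes the 7 down.
R2C3 = 15 − 12 = 3 completes the 15 across.

7, 5, 3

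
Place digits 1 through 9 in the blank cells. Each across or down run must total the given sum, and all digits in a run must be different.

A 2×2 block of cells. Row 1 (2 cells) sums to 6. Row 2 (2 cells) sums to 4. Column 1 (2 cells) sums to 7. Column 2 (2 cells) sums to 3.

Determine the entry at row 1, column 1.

4

4 in 2 cells must be {1,3}; 3 in 2 cells must be {1,2}.
The 4 across and the 3 down share only 1, so (2,2) = 1.
(1,2) = 3 − 1 = 2 completes the 3 down.
(2,1) = 4 − 1 = 3 completes the 4 across.
(1,1) = 6 − 2 = 4 completes the 6 across.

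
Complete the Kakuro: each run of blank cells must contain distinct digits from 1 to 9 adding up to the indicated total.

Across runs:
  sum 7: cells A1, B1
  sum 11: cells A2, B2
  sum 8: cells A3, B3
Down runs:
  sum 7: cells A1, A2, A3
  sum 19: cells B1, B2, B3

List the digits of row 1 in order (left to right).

4, 3

7 in 3 cells must be {1,2,4}.
Nothing is forced directly, so branch on A2, whose candidates are 2 or 4. If A2 = 4: that forces B2 = 7, B3 = 3, after which B1 would have to be in {1,2,3,4,5,6} for the 7 across but in {9} for the 19 down — contradiction. So A2 = 2.
B2 = 11 − 2 = 9 completes the 11 across.
Given what's placed, A3 must be 1 to fit the 8 across and 7 down.
B3 = 8 − 1 = 7 completes the 8 across.
A1 = 7 − 3 = 4 completes the 7 down.
B1 = 7 − 4 = 3 completes the 7 across.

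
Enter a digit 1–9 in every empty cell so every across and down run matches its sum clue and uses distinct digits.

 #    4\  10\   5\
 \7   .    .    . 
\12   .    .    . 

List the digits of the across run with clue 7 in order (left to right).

7 in 3 cells must be {1,2,4}; 4 in 2 cells must be {1,3}.
The 7 across and the 4 down share only 1, so R1C1 = 1.
R2C1 = 4 − 1 = 3 completes the 4 down.
Nothing is forced directly, so branch on R1C2, whose candidates are 2 or 4. If R1C2 = 4: that forces R1C3 = 2, after which R2C2 would have to be in {1,2,4,5,7,8} for the 12 across but in {6} for the 10 down — contradiction. So R1C2 = 2.
R1C3 = 7 − 3 = 4 completes the 7 across.
R2C2 = 10 − 2 = 8 completes the 10 down.
R2C3 = 12 − 11 = 1 completes the 12 across.

1 2 4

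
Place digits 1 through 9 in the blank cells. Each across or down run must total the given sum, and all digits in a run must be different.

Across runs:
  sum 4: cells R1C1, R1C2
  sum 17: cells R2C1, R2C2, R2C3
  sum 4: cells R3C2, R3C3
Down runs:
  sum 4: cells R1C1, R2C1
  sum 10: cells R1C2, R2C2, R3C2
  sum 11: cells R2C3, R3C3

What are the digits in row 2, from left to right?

4 in 2 cells must be {1,3}.
The 4 across and the 11 down share only 3, so R3C3 = 3.
R2C3 = 11 − 3 = 8 completes the 11 down.
R3C2 = 4 − 3 = 1 completes the 4 across.
R1C2 = 3: the only remaining digit allowed by both the 4 across and the 10 down.
R2C1 = 3: the only remaining digit allowed by both the 17 across and the 4 down.
R2C2 = 17 − 11 = 6 completes the 17 across.
R1C1 = 4 − 3 = 1 completes the 4 across.

3 6 8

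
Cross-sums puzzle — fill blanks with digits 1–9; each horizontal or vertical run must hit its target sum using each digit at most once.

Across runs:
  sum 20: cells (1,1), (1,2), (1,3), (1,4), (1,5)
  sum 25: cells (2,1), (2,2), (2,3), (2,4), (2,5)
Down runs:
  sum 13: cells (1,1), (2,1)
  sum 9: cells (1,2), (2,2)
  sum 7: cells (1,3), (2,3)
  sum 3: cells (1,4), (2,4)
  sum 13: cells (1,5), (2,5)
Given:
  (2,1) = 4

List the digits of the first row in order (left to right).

3 in 2 cells must be {1,2}.
(1,1) = 13 − 4 = 9 completes the 13 down.
Given what's placed, (1,5) must be 5 to fit the 20 across and 13 down.
(2,5) = 13 − 5 = 8 completes the 13 down.
Nothing is forced directly, so branch on (1,3), whose candidates are 1 or 2 or 3. If (1,3) = 1: that forces (1,4) = 2, (2,3) = 6, after which (2,4) would have to be in {2,5} for the 25 across but in {1} for the 3 down — contradiction. If (1,3) = 3: then (2,3) would have to be in {1,2,3,5,6,7,9} for the 25 across but in {4} for the 7 down — contradiction. So (1,3) = 2.
(1,4) = 1: the only remaining digit allowed by both the 20 across and the 3 down.
(2,3) = 7 − 2 = 5 completes the 7 down.
(2,4) = 3 − 1 = 2 completes the 3 down.
(1,2) = 20 − 17 = 3 completes the 20 across.

9 3 2 1 5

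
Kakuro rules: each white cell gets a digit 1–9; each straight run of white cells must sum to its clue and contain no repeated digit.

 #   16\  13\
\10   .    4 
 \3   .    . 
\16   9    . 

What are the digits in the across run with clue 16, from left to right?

3 in 2 cells must be {1,2}; 16 in 2 cells must be {7,9}.
R1C1 = 10 − 4 = 6 completes the 10 across.
R2C1 = 16 − 15 = 1 completes the 16 down.
R2C2 = 3 − 1 = 2 completes the 3 across.
R3C2 = 16 − 9 = 7 completes the 16 across.

9 7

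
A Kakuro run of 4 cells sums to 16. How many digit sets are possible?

4 distinct digits from 1–9 sum between 10 and 30.

8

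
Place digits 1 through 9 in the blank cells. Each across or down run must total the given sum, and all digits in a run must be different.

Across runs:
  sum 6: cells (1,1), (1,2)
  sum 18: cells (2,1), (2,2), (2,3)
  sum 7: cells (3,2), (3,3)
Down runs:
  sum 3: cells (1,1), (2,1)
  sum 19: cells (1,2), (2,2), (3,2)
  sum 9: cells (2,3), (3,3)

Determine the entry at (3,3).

3 in 2 cells must be {1,2}.
Nothing is forced directly, so branch on (1,1), whose candidates are 1 or 2. If (1,1) = 1: that forces (1,2) = 5, (2,1) = 2, after which (2,2) would have to be in {7,9} for the 18 across but in {6,8} for the 19 down — contradiction. So (1,1) = 2.
(1,2) = 6 − 2 = 4 completes the 6 across.
(2,1) = 3 − 2 = 1 completes the 3 down.
(2,3) = 8: the only remaining digit allowed by both the 18 across and the 9 down.
(3,2) = 6: the only remaining digit allowed by both the 7 across and the 19 down.
(3,3) = 7 − 6 = 1 completes the 7 across.
(2,2) = 18 − 9 = 9 completes the 18 across.

1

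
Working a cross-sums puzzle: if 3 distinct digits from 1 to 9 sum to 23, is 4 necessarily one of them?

The only way to make 23 from 3 distinct digits is {6,8,9}, which does not contain 4.

No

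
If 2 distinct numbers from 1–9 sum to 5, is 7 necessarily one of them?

No

Counterexample: {1,4} sums to 5 without using 7.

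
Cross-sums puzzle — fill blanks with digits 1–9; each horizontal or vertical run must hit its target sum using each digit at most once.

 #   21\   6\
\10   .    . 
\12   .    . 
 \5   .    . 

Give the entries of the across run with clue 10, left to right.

8, 2

6 in 3 cells must be {1,2,3}.
The 12 across and the 6 down share only 3, so R2C2 = 3.
The 5 across and the 21 down share only 4, so R3C1 = 4.
R3C2 = 5 − 4 = 1 completes the 5 across.
R1C2 = 6 − 4 = 2 completes the 6 down.
R2C1 = 12 − 3 = 9 completes the 12 across.
R1C1 = 10 − 2 = 8 completes the 10 across.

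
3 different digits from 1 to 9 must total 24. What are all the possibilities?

3 distinct digits from 1–9 sum between 6 and 24.
Only one set works: {7,8,9}.

{7,8,9}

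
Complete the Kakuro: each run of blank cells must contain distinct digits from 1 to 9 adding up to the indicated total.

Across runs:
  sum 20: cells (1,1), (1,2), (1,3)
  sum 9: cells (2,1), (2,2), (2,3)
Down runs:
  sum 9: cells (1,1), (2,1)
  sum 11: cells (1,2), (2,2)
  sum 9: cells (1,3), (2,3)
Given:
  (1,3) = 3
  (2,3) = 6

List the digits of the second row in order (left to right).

1, 2, 6

Given what's placed, (1,1) must be 8 to fit the 20 across and 9 down.
(1,2) = 20 − 11 = 9 completes the 20 across.
(2,1) = 9 − 8 = 1 completes the 9 down.
(2,2) = 9 − 7 = 2 completes the 9 across.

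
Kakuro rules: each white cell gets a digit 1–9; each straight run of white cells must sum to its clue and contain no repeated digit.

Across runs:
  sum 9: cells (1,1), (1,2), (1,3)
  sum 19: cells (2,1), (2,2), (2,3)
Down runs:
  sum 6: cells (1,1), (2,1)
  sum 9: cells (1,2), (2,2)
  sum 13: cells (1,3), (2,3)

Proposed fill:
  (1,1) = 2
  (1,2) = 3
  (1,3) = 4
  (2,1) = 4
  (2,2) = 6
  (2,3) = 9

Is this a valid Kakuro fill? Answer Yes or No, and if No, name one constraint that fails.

Yes

Across: 2+3+4=9; 4+6+9=19. Down: 2+4=6; 3+6=9; 4+9=13. No digit repeats within any run.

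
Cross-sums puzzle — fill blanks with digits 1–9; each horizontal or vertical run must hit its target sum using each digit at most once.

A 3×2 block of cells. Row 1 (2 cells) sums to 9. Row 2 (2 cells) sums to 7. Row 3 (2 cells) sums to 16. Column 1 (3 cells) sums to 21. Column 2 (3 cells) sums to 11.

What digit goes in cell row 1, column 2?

1

16 in 2 cells must be {7,9}.
The 16 across and the 11 down share only 7, so (3,2) = 7.
(3,1) = 16 − 7 = 9 completes the 16 across.
Nothing is forced directly, so branch on (1,2), whose candidates are 1 or 3. If (1,2) = 3: then (1,1) would have to be in {6} for the 9 across but in {4,5,7,8} for the 21 down — contradiction. So (1,2) = 1.
(1,1) = 9 − 1 = 8 completes the 9 across.
(2,1) = 21 − 17 = 4 completes the 21 down.
(2,2) = 7 − 4 = 3 completes the 7 across.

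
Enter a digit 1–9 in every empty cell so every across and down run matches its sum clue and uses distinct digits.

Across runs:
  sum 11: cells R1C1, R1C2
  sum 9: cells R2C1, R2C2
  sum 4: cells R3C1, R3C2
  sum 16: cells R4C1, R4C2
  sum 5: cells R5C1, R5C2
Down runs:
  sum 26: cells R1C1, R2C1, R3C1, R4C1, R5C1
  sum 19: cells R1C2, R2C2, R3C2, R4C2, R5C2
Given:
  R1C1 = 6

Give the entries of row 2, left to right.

7 2

4 in 2 cells must be {1,3}; 16 in 2 cells must be {7,9}.
R1C2 = 11 − 6 = 5 completes the 11 across.
R4C2 = 7: the only remaining digit allowed by both the 16 across and the 19 down.
Given what's placed, R3C2 must be 1 to fit the 4 across and 19 down.
R4C1 = 16 − 7 = 9 completes the 16 across.
R3C1 = 4 − 1 = 3 completes the 4 across.
Given what's placed, R5C1 must be 1 to fit the 5 across and 26 down.
R5C2 = 5 − 1 = 4 completes the 5 across.
R2C1 = 26 − 19 = 7 completes the 26 down.
R2C2 = 9 − 7 = 2 completes the 9 across.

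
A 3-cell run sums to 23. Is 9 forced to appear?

Yes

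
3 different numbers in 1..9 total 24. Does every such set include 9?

Yes

The only way to make 24 from 3 distinct digits is {7,8,9}, which contains 9.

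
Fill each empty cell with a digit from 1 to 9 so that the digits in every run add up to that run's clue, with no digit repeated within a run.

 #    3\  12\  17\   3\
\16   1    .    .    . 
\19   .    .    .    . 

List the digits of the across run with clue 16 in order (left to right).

1 5 8 2

3 in 2 cells must be {1,2}; 17 in 2 cells must be {8,9}.
R1C4 = 2: the only remaining digit allowed by both the 16 across and the 3 down.
R2C1 = 3 − 1 = 2 completes the 3 down.
R2C4 = 3 − 2 = 1 completes the 3 down.
R2C3 = 9: the only remaining digit allowed by both the 19 across and the 17 down.
R1C3 = 17 − 9 = 8 completes the 17 down.
R2C2 = 19 − 12 = 7 completes the 19 across.
R1C2 = 16 − 11 = 5 completes the 16 across.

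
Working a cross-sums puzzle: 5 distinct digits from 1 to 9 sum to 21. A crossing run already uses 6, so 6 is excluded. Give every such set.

{1,2,3,7,8}; {1,2,4,5,9}; {1,3,4,5,8}; {2,3,4,5,7}

5 distinct digits from 1–9 sum between 15 and 35.
Dropping sets that contain 6.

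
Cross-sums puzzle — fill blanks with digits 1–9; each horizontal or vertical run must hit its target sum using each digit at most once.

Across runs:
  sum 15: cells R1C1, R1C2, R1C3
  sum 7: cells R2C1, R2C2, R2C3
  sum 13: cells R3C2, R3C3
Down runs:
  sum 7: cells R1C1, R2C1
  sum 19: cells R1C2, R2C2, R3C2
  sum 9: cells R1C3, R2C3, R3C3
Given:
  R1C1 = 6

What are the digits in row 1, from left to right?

6, 8, 1

7 in 3 cells must be {1,2,4}.
R2C1 = 7 − 6 = 1 completes the 7 down.
No cell is forced outright now. R2C2 can only be 2 or 4 (the digits allowed by both its 7 across and its 19 down). If R2C2 = 2: that forces R1C2 = 8, R1C3 = 1, after which R2C3 would have to be in {4} for the 7 across but in {2,3,5,6} for the 9 down — contradiction. So R2C2 = 4.
R2C3 = 7 − 5 = 2 completes the 7 across.
Nothing is forced directly, so branch on R1C2, whose candidates are 7 or 8. If R1C2 = 7: then R1C3 would have to be in {2} for the 15 across but in {1,3,4,6} for the 9 down — contradiction. So R1C2 = 8.
R1C3 = 15 − 14 = 1 completes the 15 across.
R3C2 = 19 − 12 = 7 completes the 19 down.
R3C3 = 13 − 7 = 6 completes the 13 across.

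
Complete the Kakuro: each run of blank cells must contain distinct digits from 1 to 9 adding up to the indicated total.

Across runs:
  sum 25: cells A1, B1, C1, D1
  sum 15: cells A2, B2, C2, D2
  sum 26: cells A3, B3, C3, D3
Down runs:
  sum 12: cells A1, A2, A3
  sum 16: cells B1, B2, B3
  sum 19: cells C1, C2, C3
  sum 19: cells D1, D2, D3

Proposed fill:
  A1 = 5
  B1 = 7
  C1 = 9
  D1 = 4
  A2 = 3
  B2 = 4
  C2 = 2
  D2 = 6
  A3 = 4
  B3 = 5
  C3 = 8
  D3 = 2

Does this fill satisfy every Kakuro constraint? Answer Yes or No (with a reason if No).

No — the down run D1–D3 sums to 12, not 19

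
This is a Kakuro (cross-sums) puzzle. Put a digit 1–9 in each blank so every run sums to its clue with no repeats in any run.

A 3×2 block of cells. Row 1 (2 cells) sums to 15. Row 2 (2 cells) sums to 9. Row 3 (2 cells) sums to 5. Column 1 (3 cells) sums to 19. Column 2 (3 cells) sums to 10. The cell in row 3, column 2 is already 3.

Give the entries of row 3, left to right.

2 3

(1,2) = 6: the only remaining digit allowed by both the 15 across and the 10 down.
(2,2) = 10 − 9 = 1 completes the 10 down.
(3,1) = 5 − 3 = 2 completes the 5 across.
(1,1) = 15 − 6 = 9 completes the 15 across.
(2,1) = 9 − 1 = 8 completes the 9 across.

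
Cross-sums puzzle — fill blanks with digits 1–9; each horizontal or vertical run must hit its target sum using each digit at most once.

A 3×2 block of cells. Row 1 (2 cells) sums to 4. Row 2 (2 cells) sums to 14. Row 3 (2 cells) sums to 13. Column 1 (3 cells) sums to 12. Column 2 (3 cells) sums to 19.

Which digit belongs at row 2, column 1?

5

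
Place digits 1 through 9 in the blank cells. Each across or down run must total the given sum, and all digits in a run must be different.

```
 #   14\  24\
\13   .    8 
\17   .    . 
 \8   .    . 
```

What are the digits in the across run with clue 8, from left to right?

1 7

17 in 2 cells must be {8,9}; 24 in 3 cells must be {7,8,9}.
R1C1 = 13 − 8 = 5 completes the 13 across.
R2C1 = 8: the only remaining digit allowed by both the 17 across and the 14 down.
R2C2 = 17 − 8 = 9 completes the 17 across.
R3C1 = 14 − 13 = 1 completes the 14 down.
R3C2 = 8 − 1 = 7 completes the 8 across.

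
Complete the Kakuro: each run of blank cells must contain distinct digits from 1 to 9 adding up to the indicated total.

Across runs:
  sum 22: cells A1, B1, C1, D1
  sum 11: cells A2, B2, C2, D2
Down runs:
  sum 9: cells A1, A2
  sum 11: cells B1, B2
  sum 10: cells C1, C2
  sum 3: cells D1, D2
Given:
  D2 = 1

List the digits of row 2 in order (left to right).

11 in 4 cells must be {1,2,3,5}; 3 in 2 cells must be {1,2}.
D1 = 3 − 1 = 2 completes the 3 down.
Nothing is forced directly, so branch on A2, whose candidates are 2 or 3 or 5. If A2 = 2: that forces A1 = 7, C2 = 3, after which C1 would have to be in {4,5,8,9} for the 22 across but in {7} for the 10 down — contradiction. If A2 = 3: that forces A1 = 6, C1 = 9, after which C2 would have to be in {2,5} for the 11 across but in {1} for the 10 down — contradiction. So A2 = 5.
A1 = 9 − 5 = 4 completes the 9 down.
Nothing is forced directly, so branch on B2, whose candidates are 2 or 3. If B2 = 3: then B1 would have to be in {7,9} for the 22 across but in {8} for the 11 down — contradiction. So B2 = 2.
B1 = 11 − 2 = 9 completes the 11 down.
C1 = 22 − 15 = 7 completes the 22 across.
C2 = 11 − 8 = 3 completes the 11 across.

5 2 3 1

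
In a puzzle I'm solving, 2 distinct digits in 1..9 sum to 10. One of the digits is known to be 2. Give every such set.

2 distinct digits from 1–9 sum between 3 and 17.
Keeping only sets containing 2.
Only one set works: {2,8}.

{2,8}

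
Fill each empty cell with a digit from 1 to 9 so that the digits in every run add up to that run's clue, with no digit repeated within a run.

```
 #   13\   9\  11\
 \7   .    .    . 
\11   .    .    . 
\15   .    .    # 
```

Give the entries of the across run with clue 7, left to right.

7 in 3 cells must be {1,2,4}.
Only 6 fits R3C2 under both its across sum 15 and down sum 9.
R3C1 = 15 − 6 = 9 completes the 15 across.
Given what's placed, R1C1 must be 1 to fit the 7 across and 13 down.
R1C2 = 2: the only remaining digit allowed by both the 7 across and the 9 down.
R1C3 = 7 − 3 = 4 completes the 7 across.

1 2 4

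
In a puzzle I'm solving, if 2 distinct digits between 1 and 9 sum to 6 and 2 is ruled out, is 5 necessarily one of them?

Yes

The only way to make 6 from 2 distinct digits under that restriction is {1,5}, which contains 5.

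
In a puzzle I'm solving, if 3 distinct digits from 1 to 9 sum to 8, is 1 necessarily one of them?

Every partition of 8 into 3 distinct digits includes 1: {1,2,5}, {1,3,4}.

Yes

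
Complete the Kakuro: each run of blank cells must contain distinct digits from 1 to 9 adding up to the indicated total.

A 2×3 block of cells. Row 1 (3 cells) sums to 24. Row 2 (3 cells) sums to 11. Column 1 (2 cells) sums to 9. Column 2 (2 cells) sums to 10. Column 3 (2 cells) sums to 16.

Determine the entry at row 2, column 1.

1

24 in 3 cells must be {7,8,9}; 16 in 2 cells must be {7,9}.
The 11 across and the 16 down share only 7, so (2,3) = 7.
(1,3) = 16 − 7 = 9 completes the 16 down.
Nothing is forced directly, so branch on (2,1), whose candidates are 1 or 3. If (2,1) = 3: then (1,1) would have to be in {7,8} for the 24 across but in {6} for the 9 down — contradiction. So (2,1) = 1.
(1,1) = 9 − 1 = 8 completes the 9 down.
(1,2) = 24 − 17 = 7 completes the 24 across.
(2,2) = 11 − 8 = 3 completes the 11 across.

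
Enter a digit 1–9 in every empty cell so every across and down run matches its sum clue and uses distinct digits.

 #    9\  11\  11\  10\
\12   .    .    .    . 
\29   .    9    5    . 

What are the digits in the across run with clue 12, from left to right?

1 2 6 3

29 in 4 cells must be {5,7,8,9}.
R1C2 = 11 − 9 = 2 completes the 11 down.
R1C3 = 11 − 5 = 6 completes the 11 down.
No cell is forced outright now. R2C1 can only be 7 or 8 (the digits allowed by both its 29 across and its 9 down). If R2C1 = 7: then R1C1 would have to be in {1,3} for the 12 across but in {2} for the 9 down — contradiction. So R2C1 = 8.
R1C1 = 9 − 8 = 1 completes the 9 down.
R1C4 = 12 − 9 = 3 completes the 12 across.
R2C4 = 29 − 22 = 7 completes the 29 across.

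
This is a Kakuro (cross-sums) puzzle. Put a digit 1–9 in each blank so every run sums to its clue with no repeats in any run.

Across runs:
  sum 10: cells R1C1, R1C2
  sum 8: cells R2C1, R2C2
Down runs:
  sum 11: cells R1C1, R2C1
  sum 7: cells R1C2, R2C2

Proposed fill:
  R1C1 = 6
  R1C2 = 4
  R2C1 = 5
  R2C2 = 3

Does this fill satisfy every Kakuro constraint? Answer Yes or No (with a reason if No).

Yes

Across: 6+4=10; 5+3=8. Down: 6+5=11; 4+3=7. No digit repeats within any run.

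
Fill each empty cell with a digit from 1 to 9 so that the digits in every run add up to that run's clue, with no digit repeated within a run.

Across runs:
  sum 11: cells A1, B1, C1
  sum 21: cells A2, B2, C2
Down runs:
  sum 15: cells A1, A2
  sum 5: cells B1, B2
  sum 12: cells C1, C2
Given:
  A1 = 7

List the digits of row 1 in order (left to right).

Given what's placed, C1 must be 3 to fit the 11 across and 12 down.
A2 = 15 − 7 = 8 completes the 15 down.
Given what's placed, B2 must be 4 to fit the 21 across and 5 down.
C2 = 21 − 12 = 9 completes the 21 across.
B1 = 11 − 10 = 1 completes the 11 across.

7 1 3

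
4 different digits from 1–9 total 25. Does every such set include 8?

No

Counterexample: {3,6,7,9} sums to 25 without using 8.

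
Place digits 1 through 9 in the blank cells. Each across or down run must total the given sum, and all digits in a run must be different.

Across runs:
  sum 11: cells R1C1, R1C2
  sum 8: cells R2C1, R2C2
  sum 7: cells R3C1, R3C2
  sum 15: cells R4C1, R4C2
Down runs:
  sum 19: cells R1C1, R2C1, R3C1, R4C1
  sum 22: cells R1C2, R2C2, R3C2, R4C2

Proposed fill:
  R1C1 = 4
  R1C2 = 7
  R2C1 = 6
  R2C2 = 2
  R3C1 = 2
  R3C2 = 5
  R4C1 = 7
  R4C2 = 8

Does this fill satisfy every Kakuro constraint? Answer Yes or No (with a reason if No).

Across: 4+7=11; 6+2=8; 2+5=7; 7+8=15. Down: 4+6+2+7=19; 7+2+5+8=22. No digit repeats within any run.

Yes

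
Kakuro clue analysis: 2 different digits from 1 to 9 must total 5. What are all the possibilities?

{1,4}; {2,3}

2 distinct digits from 1–9 sum between 3 and 17.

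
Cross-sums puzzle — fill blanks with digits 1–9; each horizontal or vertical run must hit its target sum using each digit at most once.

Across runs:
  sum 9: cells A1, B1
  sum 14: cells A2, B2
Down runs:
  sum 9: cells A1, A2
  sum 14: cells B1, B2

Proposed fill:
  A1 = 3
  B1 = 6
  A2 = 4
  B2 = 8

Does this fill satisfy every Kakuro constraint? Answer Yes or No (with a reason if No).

No — the across run A2–B2 sums to 12, not 14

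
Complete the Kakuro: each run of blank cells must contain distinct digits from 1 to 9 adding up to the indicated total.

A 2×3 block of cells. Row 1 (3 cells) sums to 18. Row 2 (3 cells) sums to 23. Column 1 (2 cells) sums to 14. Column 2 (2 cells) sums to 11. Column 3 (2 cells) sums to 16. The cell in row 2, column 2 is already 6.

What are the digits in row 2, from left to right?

8 6 9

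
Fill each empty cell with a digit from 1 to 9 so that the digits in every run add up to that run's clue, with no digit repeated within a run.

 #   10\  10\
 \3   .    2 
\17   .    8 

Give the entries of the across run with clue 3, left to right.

1 2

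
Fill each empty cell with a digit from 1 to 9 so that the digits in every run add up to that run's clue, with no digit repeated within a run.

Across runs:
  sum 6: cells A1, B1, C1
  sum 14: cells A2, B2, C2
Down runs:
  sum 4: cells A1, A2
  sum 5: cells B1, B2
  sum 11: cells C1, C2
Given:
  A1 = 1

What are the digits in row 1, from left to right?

1 3 2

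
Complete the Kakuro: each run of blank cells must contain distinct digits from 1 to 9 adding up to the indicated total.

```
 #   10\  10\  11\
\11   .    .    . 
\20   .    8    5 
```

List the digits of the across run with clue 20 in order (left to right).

7, 8, 5

R1C2 = 10 − 8 = 2 completes the 10 down.
R1C3 = 11 − 5 = 6 completes the 11 down.
R2C1 = 20 − 13 = 7 completes the 20 across.
R1C1 = 11 − 8 = 3 completes the 11 across.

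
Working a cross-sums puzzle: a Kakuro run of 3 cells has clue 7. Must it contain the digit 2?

The only way to make 7 from 3 distinct digits is {1,2,4}, which contains 2.

Yes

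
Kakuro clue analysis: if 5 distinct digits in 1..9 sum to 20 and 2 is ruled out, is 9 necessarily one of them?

The only way to make 20 from 5 distinct digits under that restriction is {1,3,4,5,7}, which does not contain 9.

No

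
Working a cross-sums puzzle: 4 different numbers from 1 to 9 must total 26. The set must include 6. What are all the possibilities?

4 distinct digits from 1–9 sum between 10 and 30.
Keeping only sets containing 6.

{3,6,8,9}; {4,6,7,9}; {5,6,7,8}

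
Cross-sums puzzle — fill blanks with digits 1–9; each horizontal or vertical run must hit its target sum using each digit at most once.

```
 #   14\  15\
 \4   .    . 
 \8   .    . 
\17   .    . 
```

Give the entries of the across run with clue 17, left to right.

4 in 2 cells must be {1,3}; 17 in 2 cells must be {8,9}.
Nothing is forced directly, so branch on R1C1, whose candidates are 1 or 3. If R1C1 = 1: that forces R1C2 = 3, R3C2 = 8, after which R2C2 would have to be in {1,2,3,5,6,7} for the 8 across but in {4} for the 15 down — contradiction. So R1C1 = 3.
R1C2 = 4 − 3 = 1 completes the 4 across.
Given what's placed, R3C1 must be 9 to fit the 17 across and 14 down.
R3C2 = 17 − 9 = 8 completes the 17 across.
R2C1 = 14 − 12 = 2 completes the 14 down.
R2C2 = 8 − 2 = 6 completes the 8 across.

9 8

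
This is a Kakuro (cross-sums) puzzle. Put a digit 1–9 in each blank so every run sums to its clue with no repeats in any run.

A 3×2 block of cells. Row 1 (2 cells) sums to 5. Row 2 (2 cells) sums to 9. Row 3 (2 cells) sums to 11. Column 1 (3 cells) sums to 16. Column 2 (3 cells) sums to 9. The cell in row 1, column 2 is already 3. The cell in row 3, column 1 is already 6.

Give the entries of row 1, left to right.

(1,1) = 5 − 3 = 2 completes the 5 across.
(2,1) = 16 − 8 = 8 completes the 16 down.
(2,2) = 9 − 8 = 1 completes the 9 across.
(3,2) = 11 − 6 = 5 completes the 11 across.

2 3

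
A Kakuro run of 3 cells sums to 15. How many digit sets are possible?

3 distinct digits from 1–9 sum between 6 and 24.

8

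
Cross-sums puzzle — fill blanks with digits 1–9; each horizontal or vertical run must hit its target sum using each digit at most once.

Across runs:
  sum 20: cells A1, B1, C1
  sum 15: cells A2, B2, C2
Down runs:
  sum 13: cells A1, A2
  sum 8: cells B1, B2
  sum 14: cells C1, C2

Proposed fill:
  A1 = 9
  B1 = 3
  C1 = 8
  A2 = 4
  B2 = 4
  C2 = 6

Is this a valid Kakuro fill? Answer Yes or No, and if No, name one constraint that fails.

No — the down run B1–B2 sums to 7, not 8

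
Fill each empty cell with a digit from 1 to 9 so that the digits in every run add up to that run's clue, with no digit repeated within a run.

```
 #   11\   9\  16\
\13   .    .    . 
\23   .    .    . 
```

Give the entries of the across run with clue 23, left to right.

23 in 3 cells must be {6,8,9}; 16 in 2 cells must be {7,9}.
The 23 across and the 16 down share only 9, so R2C3 = 9.
R1C3 = 16 − 9 = 7 completes the 16 down.
Nothing is forced directly, so branch on R2C1, whose candidates are 6 or 8. If R2C1 = 8: then R1C1 would have to be in {1,2,4,5} for the 13 across but in {3} for the 11 down — contradiction. So R2C1 = 6.
R1C1 = 11 − 6 = 5 completes the 11 down.
R1C2 = 13 − 12 = 1 completes the 13 across.
R2C2 = 23 − 15 = 8 completes the 23 across.

6 8 9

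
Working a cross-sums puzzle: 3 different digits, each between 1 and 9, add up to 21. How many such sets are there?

3 distinct digits from 1–9 sum between 6 and 24.
Enumerating: {4,8,9}, {5,7,9}, {6,7,8}.

3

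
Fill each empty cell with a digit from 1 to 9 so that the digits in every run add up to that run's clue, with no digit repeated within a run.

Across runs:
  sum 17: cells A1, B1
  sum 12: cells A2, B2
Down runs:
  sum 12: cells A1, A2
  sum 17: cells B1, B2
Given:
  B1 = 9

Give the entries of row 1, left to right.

17 in 2 cells must be {8,9}.
A1 = 17 − 9 = 8 completes the 17 across.
A2 = 12 − 8 = 4 completes the 12 down.
B2 = 12 − 4 = 8 completes the 12 across.

8 9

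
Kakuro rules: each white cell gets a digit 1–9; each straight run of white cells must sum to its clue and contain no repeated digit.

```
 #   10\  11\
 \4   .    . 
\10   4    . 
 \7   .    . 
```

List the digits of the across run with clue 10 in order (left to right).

4 6

4 in 2 cells must be {1,3}.
Given what's placed, R1C1 must be 1 to fit the 4 across and 10 down.
R1C2 = 4 − 1 = 3 completes the 4 across.
R2C2 = 10 − 4 = 6 completes the 10 across.
R3C1 = 10 − 5 = 5 completes the 10 down.
R3C2 = 7 − 5 = 2 completes the 7 across.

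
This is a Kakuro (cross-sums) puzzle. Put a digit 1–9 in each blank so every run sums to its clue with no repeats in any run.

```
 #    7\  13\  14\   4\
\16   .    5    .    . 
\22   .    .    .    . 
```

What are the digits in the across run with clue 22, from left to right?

4 in 2 cells must be {1,3}.
R2C2 = 13 − 5 = 8 completes the 13 down.
No cell is forced outright now. R1C3 can only be 6 or 8 (the digits allowed by both its 16 across and its 14 down). If R1C3 = 6: then R2C3 would have to be in {1,2,3,4,5,6,7,9} for the 22 across but in {8} for the 14 down — contradiction. So R1C3 = 8.
Given what's placed, R1C4 must be 1 to fit the 16 across and 4 down.
R2C3 = 14 − 8 = 6 completes the 14 down.
R2C4 = 4 − 1 = 3 completes the 4 down.
R1C1 = 16 − 14 = 2 completes the 16 across.
R2C1 = 22 − 17 = 5 completes the 22 across.

5 8 6 3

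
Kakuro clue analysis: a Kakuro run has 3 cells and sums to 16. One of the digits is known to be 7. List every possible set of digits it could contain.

{1,7,8}; {3,6,7}; {4,5,7}

3 distinct digits from 1–9 sum between 6 and 24.
Keeping only sets containing 7.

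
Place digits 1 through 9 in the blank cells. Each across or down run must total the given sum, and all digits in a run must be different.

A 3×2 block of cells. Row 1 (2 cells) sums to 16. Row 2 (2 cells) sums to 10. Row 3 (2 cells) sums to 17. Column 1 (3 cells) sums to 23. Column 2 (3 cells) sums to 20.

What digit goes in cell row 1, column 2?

7

16 in 2 cells must be {7,9}; 17 in 2 cells must be {8,9}; 23 in 3 cells must be {6,8,9}.
The 16 across and the 23 down share only 9, so (1,1) = 9.
(1,2) = 16 − 9 = 7 completes the 16 across.
Given what's placed, (3,1) must be 8 to fit the 17 across and 23 down.
(3,2) = 17 − 8 = 9 completes the 17 across.
(2,1) = 23 − 17 = 6 completes the 23 down.
(2,2) = 10 − 6 = 4 completes the 10 across.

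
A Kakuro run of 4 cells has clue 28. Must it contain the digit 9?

Every partition of 28 into 4 distinct digits includes 9: {4,7,8,9}, {5,6,8,9}.

Yes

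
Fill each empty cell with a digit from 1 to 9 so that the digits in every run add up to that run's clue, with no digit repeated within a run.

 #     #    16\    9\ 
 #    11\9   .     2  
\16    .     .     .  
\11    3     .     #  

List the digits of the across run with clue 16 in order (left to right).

R1C2 = 9 − 2 = 7 completes the 9 across.
R2C1 = 11 − 3 = 8 completes the 11 down.
R2C3 = 9 − 2 = 7 completes the 9 down.
R3C2 = 11 − 3 = 8 completes the 11 across.
R2C2 = 16 − 15 = 1 completes the 16 across.

8, 1, 7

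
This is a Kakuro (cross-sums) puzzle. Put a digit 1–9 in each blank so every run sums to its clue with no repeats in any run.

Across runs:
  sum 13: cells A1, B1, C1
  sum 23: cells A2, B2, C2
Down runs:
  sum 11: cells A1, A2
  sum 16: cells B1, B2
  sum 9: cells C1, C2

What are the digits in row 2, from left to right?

6 9 8

23 in 3 cells must be {6,8,9}; 16 in 2 cells must be {7,9}.
The 23 across and the 16 down share only 9, so B2 = 9.
B1 = 16 − 9 = 7 completes the 16 down.
Nothing is forced directly, so branch on A2, whose candidates are 6 or 8. If A2 = 8: then A1 would have to be in {1,2,4,5} for the 13 across but in {3} for the 11 down — contradiction. So A2 = 6.
A1 = 11 − 6 = 5 completes the 11 down.
C1 = 13 − 12 = 1 completes the 13 across.
C2 = 23 − 15 = 8 completes the 23 across.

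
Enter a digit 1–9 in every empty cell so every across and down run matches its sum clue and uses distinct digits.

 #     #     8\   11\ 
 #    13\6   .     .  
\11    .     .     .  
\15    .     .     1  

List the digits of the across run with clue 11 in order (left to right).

4 1 6

Given what's placed, R3C2 must be 5 to fit the 15 across and 8 down.
R3C1 = 15 − 6 = 9 completes the 15 across.
R2C1 = 13 − 9 = 4 completes the 13 down.
Nothing is forced directly, so branch on R1C2, whose candidates are 1 or 2. If R1C2 = 1: then R1C3 would have to be in {5} for the 6 across but in {2,3,4,6,7,8} for the 11 down — contradiction. So R1C2 = 2.
R1C3 = 6 − 2 = 4 completes the 6 across.
R2C2 = 8 − 7 = 1 completes the 8 down.
R2C3 = 11 − 5 = 6 completes the 11 across.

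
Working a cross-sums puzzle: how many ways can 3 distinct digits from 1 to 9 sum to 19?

3 distinct digits from 1–9 sum between 6 and 24.
Enumerating: {2,8,9}, {3,7,9}, {4,6,9}, {4,7,8}, {5,6,8}.

5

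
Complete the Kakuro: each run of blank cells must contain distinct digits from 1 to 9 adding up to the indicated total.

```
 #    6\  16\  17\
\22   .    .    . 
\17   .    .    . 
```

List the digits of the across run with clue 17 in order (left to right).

16 in 2 cells must be {7,9}; 17 in 2 cells must be {8,9}.
The 22 across and the 6 down share only 5, so R1C1 = 5.
Given what's placed, R1C2 must be 9 to fit the 22 across and 16 down.
R1C3 = 22 − 14 = 8 completes the 22 across.
R2C1 = 6 − 5 = 1 completes the 6 down.
R2C2 = 16 − 9 = 7 completes the 16 down.
R2C3 = 17 − 8 = 9 completes the 17 across.

1, 7, 9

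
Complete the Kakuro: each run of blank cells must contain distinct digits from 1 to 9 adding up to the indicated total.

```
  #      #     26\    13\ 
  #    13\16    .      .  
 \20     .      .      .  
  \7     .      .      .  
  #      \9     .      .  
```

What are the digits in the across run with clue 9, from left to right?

7 2

16 in 2 cells must be {7,9}; 7 in 3 cells must be {1,2,4}.
Only 7 fits R1C3 under both its across sum 16 and down sum 13.
Given what's placed, R2C3 must be 3 to fit the 20 across and 13 down.
Intersecting the 7 across with the 13 down forces R3C1 = 4.
Given what's placed, R3C2 must be 2 to fit the 7 across and 26 down.
R3C3 = 7 − 6 = 1 completes the 7 across.
R4C3 = 13 − 11 = 2 completes the 13 down.
R1C2 = 16 − 7 = 9 completes the 16 across.
R2C1 = 13 − 4 = 9 completes the 13 down.
R2C2 = 20 − 12 = 8 completes the 20 across.
R4C2 = 9 − 2 = 7 completes the 9 across.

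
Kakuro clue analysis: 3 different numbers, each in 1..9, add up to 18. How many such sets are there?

3 distinct digits from 1–9 sum between 6 and 24.

7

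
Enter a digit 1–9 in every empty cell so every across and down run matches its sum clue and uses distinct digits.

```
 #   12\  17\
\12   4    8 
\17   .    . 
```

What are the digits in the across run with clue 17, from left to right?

17 in 2 cells must be {8,9}.
R2C1 = 12 − 4 = 8 completes the 12 down.
R2C2 = 17 − 8 = 9 completes the 17 across.

8, 9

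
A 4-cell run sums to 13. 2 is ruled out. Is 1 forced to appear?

Yes

The only way to make 13 from 4 distinct digits under that restriction is {1,3,4,5}, which contains 1.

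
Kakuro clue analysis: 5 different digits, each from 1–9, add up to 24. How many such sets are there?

5 distinct digits from 1–9 sum between 15 and 35.

11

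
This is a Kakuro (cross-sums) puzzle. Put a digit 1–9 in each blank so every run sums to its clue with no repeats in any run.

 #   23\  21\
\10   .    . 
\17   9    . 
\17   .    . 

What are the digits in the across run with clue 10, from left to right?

6 4

17 in 2 cells must be {8,9}; 23 in 3 cells must be {6,8,9}.
R2C2 = 17 − 9 = 8 completes the 17 across.
Given what's placed, R3C1 must be 8 to fit the 17 across and 23 down.
R3C2 = 17 − 8 = 9 completes the 17 across.
R1C1 = 23 − 17 = 6 completes the 23 down.
R1C2 = 10 − 6 = 4 completes the 10 across.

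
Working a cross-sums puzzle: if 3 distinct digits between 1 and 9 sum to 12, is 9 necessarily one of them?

Counterexample: {1,3,8} sums to 12 without using 9.

No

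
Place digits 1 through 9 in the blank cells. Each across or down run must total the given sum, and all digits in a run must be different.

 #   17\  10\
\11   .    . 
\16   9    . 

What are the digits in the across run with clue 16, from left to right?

9 7

16 in 2 cells must be {7,9}; 17 in 2 cells must be {8,9}.
R1C1 = 17 − 9 = 8 completes the 17 down.
R1C2 = 11 − 8 = 3 completes the 11 across.
R2C2 = 16 − 9 = 7 completes the 16 across.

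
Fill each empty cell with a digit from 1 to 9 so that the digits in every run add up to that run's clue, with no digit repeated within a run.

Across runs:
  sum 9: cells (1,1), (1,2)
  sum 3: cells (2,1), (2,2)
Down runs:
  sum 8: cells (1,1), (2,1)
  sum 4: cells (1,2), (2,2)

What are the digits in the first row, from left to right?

6, 3

3 in 2 cells must be {1,2}; 4 in 2 cells must be {1,3}.
The 3 across and the 4 down share only 1, so (2,2) = 1.
(1,2) = 4 − 1 = 3 completes the 4 down.
(2,1) = 3 − 1 = 2 completes the 3 across.
(1,1) = 9 − 3 = 6 completes the 9 across.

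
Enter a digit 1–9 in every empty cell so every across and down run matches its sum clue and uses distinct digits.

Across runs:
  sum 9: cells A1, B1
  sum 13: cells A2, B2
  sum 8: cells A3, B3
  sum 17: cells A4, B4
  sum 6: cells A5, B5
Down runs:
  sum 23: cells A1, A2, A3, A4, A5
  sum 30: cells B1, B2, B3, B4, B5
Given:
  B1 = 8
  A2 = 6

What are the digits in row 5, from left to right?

5, 1

17 in 2 cells must be {8,9}.
A1 = 9 − 8 = 1 completes the 9 across.
B2 = 13 − 6 = 7 completes the 13 across.
B4 = 9: the only remaining digit allowed by both the 17 across and the 30 down.
A4 = 17 − 9 = 8 completes the 17 across.
Given what's placed, A5 must be 5 to fit the 6 across and 23 down.
B5 = 6 − 5 = 1 completes the 6 across.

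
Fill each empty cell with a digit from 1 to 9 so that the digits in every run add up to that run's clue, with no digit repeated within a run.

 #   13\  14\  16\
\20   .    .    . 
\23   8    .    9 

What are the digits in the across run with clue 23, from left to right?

8 6 9

23 in 3 cells must be {6,8,9}; 16 in 2 cells must be {7,9}.
R1C1 = 13 − 8 = 5 completes the 13 down.
R1C3 = 16 − 9 = 7 completes the 16 down.
R2C2 = 23 − 17 = 6 completes the 23 across.
R1C2 = 20 − 12 = 8 completes the 20 across.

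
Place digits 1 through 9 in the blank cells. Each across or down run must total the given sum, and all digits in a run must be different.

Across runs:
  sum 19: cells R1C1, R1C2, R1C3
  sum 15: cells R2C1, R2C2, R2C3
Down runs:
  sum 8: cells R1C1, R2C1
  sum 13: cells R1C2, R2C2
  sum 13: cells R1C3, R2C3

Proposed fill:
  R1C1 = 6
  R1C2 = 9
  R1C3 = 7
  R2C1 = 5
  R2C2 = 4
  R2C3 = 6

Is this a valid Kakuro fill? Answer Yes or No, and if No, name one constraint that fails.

No — the down run R1C1–R2C1 sums to 11, not 8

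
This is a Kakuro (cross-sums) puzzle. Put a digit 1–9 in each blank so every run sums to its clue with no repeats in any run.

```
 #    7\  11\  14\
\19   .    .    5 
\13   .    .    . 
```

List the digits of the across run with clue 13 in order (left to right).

1, 3, 9

Given what's placed, R1C1 must be 6 to fit the 19 across and 7 down.
R1C2 = 19 − 11 = 8 completes the 19 across.
R2C1 = 7 − 6 = 1 completes the 7 down.
R2C2 = 11 − 8 = 3 completes the 11 down.
R2C3 = 13 − 4 = 9 completes the 13 across.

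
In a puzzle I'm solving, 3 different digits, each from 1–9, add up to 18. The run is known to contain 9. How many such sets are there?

4

3 distinct digits from 1–9 sum between 6 and 24.
Keeping only sets containing 9.
Enumerating: {1,8,9}, {2,7,9}, {3,6,9}, {4,5,9}.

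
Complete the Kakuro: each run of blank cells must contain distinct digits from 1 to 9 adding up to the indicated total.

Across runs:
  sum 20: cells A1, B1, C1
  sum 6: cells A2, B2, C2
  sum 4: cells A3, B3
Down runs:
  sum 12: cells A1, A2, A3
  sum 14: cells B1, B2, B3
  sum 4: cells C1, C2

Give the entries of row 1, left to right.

6 in 3 cells must be {1,2,3}; 4 in 2 cells must be {1,3}.
Only 3 fits C1 under both its across sum 20 and down sum 4.
C2 = 4 − 3 = 1 completes the 4 down.
Nothing is forced directly, so branch on B3, whose candidates are 1 or 3. If B3 = 1: then B2 would have to be in {2,3} for the 6 across but in {4,5,6,7,8,9} for the 14 down — contradiction. So B3 = 3.
B1 = 9: the only remaining digit allowed by both the 20 across and the 14 down.
B2 = 14 − 12 = 2 completes the 14 down.
A3 = 4 − 3 = 1 completes the 4 across.
A1 = 20 − 12 = 8 completes the 20 across.

8, 9, 3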